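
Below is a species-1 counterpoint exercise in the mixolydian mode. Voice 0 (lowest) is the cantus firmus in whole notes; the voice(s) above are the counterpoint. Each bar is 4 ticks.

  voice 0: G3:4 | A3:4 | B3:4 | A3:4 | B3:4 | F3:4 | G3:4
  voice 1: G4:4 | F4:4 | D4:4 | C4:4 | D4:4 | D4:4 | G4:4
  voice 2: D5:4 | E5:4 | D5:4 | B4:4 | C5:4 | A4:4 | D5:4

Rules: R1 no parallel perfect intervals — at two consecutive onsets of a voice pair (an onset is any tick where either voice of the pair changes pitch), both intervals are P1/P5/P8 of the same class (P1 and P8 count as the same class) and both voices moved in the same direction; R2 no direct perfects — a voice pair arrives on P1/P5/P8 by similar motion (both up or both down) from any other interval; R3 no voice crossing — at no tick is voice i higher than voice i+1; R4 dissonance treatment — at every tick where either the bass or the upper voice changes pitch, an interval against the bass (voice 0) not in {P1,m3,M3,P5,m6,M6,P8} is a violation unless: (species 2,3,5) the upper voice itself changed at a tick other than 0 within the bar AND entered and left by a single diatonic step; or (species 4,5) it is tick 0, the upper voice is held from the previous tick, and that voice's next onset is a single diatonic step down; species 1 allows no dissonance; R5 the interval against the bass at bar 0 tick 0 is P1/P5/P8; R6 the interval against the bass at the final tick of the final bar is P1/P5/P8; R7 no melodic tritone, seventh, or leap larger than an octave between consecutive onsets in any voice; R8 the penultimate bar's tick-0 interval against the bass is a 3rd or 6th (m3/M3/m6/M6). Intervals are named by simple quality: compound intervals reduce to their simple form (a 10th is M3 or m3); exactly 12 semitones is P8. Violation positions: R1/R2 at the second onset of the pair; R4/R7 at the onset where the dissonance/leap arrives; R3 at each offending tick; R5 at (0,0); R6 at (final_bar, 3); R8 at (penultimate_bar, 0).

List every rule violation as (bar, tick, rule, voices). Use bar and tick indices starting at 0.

bar 0: v0=G3 v1=G4 v2=D5 downbeat P5
bar 1: v0=A3 v1=F4 v2=E5 downbeat P5
bar 2: v0=B3 v1=D4 v2=D5 downbeat m3
bar 3: v0=A3 v1=C4 v2=B4 downbeat M2
bar 4: v0=B3 v1=D4 v2=C5 downbeat m2
bar 5: v0=F3 v1=D4 v2=A4 downbeat M3
bar 6: v0=G3 v1=G4 v2=D5 downbeat P5
  -> R1 @ bar 1 tick 0 v(0, 2): G3/D5 P5 -> A3/E5 P5 similar
  -> R2 @ bar 2 tick 0 v(1, 2): F4/E5 M7 -> D4/D5 P8 similar
  -> R4 @ bar 3 tick 0 v(0, 2): A3/B4 M2 untreated
  -> R4 @ bar 4 tick 0 v(0, 2): B3/C5 m2 untreated
  -> R7 @ bar 5 tick 0 v(0,): B3->F3 leap 6st
  -> R1 @ bar 6 tick 0 v(1, 2): D4/A4 P5 -> G4/D5 P5 similar
  -> R2 @ bar 6 tick 0 v(0, 1): F3/D4 M6 -> G3/G4 P8 similar
  -> R2 @ bar 6 tick 0 v(0, 2): F3/A4 M3 -> G3/D5 P5 similar

(1, 0, R1, (0, 2))
(2, 0, R2, (1, 2))
(3, 0, R4, (0, 2))
(4, 0, R4, (0, 2))
(5, 0, R7, (0,))
(6, 0, R1, (1, 2))
(6, 0, R2, (0, 1))
(6, 0, R2, (0, 2))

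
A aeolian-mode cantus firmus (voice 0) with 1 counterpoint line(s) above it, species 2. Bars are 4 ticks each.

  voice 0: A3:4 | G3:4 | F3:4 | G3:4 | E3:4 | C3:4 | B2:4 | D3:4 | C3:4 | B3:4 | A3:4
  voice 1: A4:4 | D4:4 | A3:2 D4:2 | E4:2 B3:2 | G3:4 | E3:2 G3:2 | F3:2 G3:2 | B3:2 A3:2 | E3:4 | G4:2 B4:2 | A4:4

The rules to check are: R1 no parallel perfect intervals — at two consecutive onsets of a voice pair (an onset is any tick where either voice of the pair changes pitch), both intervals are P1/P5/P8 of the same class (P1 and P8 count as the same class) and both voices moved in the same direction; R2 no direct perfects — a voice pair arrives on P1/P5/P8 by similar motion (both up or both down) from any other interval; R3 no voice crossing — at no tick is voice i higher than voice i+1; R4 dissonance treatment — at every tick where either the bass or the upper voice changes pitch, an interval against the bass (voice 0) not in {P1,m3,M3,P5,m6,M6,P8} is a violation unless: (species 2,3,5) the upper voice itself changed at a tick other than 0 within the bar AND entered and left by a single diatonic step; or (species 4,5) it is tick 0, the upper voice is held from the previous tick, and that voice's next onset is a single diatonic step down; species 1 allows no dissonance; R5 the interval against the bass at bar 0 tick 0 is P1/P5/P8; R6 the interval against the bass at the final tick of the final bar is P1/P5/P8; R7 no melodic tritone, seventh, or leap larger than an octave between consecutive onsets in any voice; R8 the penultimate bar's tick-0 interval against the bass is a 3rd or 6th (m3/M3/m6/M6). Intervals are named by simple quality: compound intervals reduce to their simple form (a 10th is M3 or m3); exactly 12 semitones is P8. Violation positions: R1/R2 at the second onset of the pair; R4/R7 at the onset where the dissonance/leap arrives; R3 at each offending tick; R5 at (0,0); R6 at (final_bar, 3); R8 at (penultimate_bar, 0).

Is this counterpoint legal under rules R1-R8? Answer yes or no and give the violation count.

bar 0: v0=A3 v1=A4 (P8)
bar 1: v0=G3 v1=D4 (P5)
bar 2: v0=F3 v1=A3 (M3)
bar 3: v0=G3 v1=E4 (M6)
bar 4: v0=E3 v1=G3 (m3)
bar 5: v0=C3 v1=E3 (M3)
bar 6: v0=B2 v1=F3 (TT)
bar 7: v0=D3 v1=B3 (M6)
bar 8: v0=C3 v1=E3 (M3)
bar 9: v0=B3 v1=G4 (m6)
bar 10: v0=A3 v1=A4 (P8)
  R2 @ bar1.0: A3/A4 P8 -> G3/D4 P5 similar
  R4 @ bar6.0: B2/F3 TT untreated
  R7 @ bar9.0: C3->B3 leap 11st
  R7 @ bar9.0: E3->G4 leap 15st
  R1 @ bar10.0: B3/B4 P8 -> A3/A4 P8 similar

No (5 violations)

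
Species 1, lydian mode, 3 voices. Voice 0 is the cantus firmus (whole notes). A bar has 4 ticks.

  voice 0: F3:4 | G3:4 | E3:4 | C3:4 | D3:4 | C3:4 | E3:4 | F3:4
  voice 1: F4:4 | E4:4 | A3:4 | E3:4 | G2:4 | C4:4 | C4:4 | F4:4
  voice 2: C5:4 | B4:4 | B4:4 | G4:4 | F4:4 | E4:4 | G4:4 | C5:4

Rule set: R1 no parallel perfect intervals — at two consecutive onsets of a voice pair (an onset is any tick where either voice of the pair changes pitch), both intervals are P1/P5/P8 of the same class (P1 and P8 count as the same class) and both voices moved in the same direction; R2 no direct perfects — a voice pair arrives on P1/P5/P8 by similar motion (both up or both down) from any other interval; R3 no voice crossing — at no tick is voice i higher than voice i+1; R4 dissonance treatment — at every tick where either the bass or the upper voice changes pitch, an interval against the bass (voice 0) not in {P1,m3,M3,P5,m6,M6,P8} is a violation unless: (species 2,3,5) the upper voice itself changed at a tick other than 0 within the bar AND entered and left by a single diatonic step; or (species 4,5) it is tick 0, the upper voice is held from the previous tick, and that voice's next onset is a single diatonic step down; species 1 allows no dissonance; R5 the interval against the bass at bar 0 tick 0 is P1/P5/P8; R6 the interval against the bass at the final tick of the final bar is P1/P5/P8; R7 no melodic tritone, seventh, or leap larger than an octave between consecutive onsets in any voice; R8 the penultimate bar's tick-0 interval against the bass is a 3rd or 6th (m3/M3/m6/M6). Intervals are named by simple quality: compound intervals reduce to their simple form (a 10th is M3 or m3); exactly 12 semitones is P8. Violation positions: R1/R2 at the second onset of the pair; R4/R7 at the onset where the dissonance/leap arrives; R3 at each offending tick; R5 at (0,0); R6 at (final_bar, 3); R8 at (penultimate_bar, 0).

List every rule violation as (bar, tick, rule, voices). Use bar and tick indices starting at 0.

bar 0: v0=F3 v1=F4 v2=C5 downbeat P5
bar 1: v0=G3 v1=E4 v2=B4 downbeat M3
bar 2: v0=E3 v1=A3 v2=B4 downbeat P5
bar 3: v0=C3 v1=E3 v2=G4 downbeat P5
bar 4: v0=D3 v1=G2 v2=F4 downbeat m3
bar 5: v0=C3 v1=C4 v2=E4 downbeat M3
bar 6: v0=E3 v1=C4 v2=G4 downbeat m3
bar 7: v0=F3 v1=F4 v2=C5 downbeat P5
  -> R1 @ bar 1 tick 0 v(1, 2): F4/C5 P5 -> E4/B4 P5 similar
  -> R4 @ bar 2 tick 0 v(0, 1): E3/A3 P4 untreated
  -> R1 @ bar 3 tick 0 v(0, 2): E3/B4 P5 -> C3/G4 P5 similar
  -> R3 @ bar 4 tick 0 v(0, 1): D3 above G2
  -> R3 @ bar 4 tick 1 v(0, 1): D3 above G2
  -> R3 @ bar 4 tick 2 v(0, 1): D3 above G2
  -> R3 @ bar 4 tick 3 v(0, 1): D3 above G2
  -> R7 @ bar 5 tick 0 v(1,): G2->C4 leap 17st
  -> R1 @ bar 7 tick 0 v(1, 2): C4/G4 P5 -> F4/C5 P5 similar
  -> R2 @ bar 7 tick 0 v(0, 1): E3/C4 m6 -> F3/F4 P8 similar
  -> R2 @ bar 7 tick 0 v(0, 2): E3/G4 m3 -> F3/C5 P5 similar

(1, 0, R1, (1, 2))
(2, 0, R4, (0, 1))
(3, 0, R1, (0, 2))
(4, 0, R3, (0, 1))
(4, 1, R3, (0, 1))
(4, 2, R3, (0, 1))
(4, 3, R3, (0, 1))
(5, 0, R7, (1,))
(7, 0, R1, (1, 2))
(7, 0, R2, (0, 1))
(7, 0, R2, (0, 2))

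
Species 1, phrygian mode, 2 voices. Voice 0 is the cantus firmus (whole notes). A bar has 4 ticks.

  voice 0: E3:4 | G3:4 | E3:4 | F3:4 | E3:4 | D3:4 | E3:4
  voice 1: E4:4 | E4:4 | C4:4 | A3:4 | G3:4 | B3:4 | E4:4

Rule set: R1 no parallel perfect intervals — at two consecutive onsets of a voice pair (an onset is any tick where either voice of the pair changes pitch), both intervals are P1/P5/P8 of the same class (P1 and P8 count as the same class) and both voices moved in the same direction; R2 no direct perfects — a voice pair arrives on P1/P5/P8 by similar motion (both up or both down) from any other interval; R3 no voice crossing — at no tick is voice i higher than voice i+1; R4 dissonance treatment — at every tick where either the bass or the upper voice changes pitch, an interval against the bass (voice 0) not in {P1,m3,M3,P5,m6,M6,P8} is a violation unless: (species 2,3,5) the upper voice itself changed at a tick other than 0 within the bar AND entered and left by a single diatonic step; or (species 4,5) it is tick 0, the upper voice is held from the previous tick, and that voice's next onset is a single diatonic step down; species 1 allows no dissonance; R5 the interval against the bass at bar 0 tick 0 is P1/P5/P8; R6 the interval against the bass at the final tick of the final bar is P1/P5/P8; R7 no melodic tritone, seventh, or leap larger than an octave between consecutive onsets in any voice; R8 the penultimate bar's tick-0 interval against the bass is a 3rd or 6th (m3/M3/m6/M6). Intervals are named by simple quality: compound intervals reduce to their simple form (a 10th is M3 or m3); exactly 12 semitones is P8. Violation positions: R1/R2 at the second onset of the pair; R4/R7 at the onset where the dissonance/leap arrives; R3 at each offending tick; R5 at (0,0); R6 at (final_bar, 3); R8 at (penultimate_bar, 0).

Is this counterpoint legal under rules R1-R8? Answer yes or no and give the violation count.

No (1 violations)

bar 0: v0=E3 v1=E4 (P8)
bar 1: v0=G3 v1=E4 (M6)
bar 2: v0=E3 v1=C4 (m6)
bar 3: v0=F3 v1=A3 (M3)
bar 4: v0=E3 v1=G3 (m3)
bar 5: v0=D3 v1=B3 (M6)
bar 6: v0=E3 v1=E4 (P8)
  R2 @ bar6.0: D3/B3 M6 -> E3/E4 P8 similar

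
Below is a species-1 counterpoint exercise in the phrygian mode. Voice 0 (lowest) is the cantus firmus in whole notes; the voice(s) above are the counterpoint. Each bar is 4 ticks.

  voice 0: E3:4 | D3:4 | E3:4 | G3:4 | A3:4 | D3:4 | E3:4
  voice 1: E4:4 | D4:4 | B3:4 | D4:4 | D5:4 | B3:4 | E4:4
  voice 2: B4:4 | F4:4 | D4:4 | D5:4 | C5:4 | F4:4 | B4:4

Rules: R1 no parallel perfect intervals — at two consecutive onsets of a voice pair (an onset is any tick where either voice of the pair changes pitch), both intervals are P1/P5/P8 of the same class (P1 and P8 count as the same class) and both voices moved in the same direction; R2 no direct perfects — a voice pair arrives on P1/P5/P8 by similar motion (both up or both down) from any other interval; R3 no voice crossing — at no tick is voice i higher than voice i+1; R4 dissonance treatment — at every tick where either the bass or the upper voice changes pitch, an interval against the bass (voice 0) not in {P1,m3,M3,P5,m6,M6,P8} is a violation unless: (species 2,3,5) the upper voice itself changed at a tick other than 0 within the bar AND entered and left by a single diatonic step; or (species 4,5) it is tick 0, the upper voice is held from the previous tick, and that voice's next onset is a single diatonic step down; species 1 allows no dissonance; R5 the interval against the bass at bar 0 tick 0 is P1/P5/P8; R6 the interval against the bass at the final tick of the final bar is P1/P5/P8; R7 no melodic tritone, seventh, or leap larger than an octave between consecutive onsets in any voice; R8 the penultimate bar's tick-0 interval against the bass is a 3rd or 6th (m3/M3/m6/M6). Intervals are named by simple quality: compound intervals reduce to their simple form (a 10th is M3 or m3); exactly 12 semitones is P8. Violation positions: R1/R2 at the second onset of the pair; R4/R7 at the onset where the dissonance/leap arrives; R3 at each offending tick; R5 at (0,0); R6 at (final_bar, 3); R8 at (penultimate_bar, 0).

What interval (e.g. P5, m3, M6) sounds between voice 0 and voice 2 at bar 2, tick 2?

voice 0=E3 voice 2=D4 -> m7

m7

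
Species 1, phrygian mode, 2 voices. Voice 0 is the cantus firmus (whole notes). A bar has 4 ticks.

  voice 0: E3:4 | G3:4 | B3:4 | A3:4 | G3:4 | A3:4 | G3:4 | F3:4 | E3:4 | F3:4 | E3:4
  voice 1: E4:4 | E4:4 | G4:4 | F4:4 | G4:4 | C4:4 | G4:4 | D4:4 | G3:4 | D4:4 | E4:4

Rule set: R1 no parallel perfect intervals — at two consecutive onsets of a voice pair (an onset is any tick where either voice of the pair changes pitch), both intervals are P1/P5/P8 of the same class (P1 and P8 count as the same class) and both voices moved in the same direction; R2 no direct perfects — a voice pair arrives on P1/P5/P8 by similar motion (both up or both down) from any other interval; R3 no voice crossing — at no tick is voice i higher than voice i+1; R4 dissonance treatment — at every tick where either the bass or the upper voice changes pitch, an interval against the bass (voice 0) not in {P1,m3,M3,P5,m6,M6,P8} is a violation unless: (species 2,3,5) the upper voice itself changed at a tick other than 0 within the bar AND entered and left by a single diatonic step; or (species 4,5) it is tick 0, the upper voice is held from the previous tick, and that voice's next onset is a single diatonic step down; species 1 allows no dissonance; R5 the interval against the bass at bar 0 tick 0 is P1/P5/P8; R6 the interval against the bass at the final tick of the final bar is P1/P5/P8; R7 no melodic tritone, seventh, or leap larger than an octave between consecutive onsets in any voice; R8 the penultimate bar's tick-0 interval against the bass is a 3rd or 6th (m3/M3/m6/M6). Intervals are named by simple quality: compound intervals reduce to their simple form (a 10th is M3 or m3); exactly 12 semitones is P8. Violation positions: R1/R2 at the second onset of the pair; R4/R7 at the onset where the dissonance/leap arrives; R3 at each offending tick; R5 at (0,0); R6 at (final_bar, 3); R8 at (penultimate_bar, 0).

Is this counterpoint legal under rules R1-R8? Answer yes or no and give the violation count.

Yes (0 violations)

bar 0: v0=E3 v1=E4 (P8)
bar 1: v0=G3 v1=E4 (M6)
bar 2: v0=B3 v1=G4 (m6)
bar 3: v0=A3 v1=F4 (m6)
bar 4: v0=G3 v1=G4 (P8)
bar 5: v0=A3 v1=C4 (m3)
bar 6: v0=G3 v1=G4 (P8)
bar 7: v0=F3 v1=D4 (M6)
bar 8: v0=E3 v1=G3 (m3)
bar 9: v0=F3 v1=D4 (M6)
bar 10: v0=E3 v1=E4 (P8)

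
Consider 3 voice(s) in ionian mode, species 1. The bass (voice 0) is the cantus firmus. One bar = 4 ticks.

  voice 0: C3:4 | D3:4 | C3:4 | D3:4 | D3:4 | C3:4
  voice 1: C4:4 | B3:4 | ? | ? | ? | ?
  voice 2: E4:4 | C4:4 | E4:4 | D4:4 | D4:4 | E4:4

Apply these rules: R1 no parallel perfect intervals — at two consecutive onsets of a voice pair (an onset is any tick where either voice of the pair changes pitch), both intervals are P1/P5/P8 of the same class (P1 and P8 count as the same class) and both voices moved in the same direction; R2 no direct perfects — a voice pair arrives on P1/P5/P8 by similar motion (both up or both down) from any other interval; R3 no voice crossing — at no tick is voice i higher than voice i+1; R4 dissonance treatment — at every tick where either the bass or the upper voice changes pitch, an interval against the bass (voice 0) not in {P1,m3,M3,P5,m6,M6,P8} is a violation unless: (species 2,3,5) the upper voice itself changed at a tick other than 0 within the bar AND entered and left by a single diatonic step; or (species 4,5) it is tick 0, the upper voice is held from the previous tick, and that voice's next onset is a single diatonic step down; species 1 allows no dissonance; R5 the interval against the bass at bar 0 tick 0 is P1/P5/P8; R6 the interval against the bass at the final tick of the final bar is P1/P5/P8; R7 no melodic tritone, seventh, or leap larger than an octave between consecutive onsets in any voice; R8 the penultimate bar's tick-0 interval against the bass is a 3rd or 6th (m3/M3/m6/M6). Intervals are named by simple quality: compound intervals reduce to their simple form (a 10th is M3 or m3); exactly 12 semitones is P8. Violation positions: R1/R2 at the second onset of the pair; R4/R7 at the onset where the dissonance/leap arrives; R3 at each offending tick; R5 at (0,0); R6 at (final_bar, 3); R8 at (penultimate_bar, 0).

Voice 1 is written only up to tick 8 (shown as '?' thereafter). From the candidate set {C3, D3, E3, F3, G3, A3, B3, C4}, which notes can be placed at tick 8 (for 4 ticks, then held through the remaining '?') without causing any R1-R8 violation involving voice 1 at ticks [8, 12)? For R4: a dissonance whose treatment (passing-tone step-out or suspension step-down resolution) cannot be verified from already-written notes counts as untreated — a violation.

{A3, C4, E3}

C3: violates R2,R7
D3: violates R4
E3: legal
F3: violates R4,R7
G3: violates R2
A3: legal
B3: violates R4
C4: legal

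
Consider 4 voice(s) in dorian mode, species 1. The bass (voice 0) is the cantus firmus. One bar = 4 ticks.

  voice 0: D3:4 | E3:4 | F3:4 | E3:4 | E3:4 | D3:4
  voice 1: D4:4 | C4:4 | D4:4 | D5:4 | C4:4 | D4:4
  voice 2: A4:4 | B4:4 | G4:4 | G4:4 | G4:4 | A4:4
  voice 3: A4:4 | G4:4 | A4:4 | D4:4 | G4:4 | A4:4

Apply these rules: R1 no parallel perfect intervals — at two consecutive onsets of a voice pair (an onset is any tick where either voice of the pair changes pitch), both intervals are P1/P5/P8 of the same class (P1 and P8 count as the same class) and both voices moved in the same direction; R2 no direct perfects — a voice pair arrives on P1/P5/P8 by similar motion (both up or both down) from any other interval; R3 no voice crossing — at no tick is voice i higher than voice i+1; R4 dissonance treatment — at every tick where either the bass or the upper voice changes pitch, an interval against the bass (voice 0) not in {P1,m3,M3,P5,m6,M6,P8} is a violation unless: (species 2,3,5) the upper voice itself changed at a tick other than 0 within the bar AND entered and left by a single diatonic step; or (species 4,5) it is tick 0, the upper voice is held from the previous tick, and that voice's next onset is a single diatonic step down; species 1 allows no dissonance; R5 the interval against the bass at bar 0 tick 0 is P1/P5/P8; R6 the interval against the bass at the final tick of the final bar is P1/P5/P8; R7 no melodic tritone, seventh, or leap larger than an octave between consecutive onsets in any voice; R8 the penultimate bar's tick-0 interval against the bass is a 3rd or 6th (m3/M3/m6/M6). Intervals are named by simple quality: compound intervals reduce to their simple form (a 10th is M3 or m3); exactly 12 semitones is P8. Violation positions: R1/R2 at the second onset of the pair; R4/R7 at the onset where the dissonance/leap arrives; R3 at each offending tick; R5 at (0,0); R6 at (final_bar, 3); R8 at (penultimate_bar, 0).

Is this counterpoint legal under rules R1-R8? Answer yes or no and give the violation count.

No (22 violations)

bar 0: v0=D3 v1=D4 v2=A4 v3=A4 (P5)
bar 1: v0=E3 v1=C4 v2=B4 v3=G4 (m3)
bar 2: v0=F3 v1=D4 v2=G4 v3=A4 (M3)
bar 3: v0=E3 v1=D5 v2=G4 v3=D4 (m7)
bar 4: v0=E3 v1=C4 v2=G4 v3=G4 (m3)
bar 5: v0=D3 v1=D4 v2=A4 v3=A4 (P5)
  R1 @ bar1.0: D3/A4 P5 -> E3/B4 P5 similar
  R1 @ bar1.0: D4/A4 P5 -> C4/G4 P5 similar
  R3 @ bar1.0: B4 above G4
  R3 @ bar1.1: B4 above G4
  R3 @ bar1.2: B4 above G4
  R3 @ bar1.3: B4 above G4
  R1 @ bar2.0: C4/G4 P5 -> D4/A4 P5 similar
  R4 @ bar2.0: F3/G4 M2 untreated
  R3 @ bar3.0: D5 above G4
  R3 @ bar3.0: G4 above D4
  R4 @ bar3.0: E3/D5 m7 untreated
  R4 @ bar3.0: E3/D4 m7 untreated
  R3 @ bar3.1: D5 above G4
  R3 @ bar3.1: G4 above D4
  R3 @ bar3.2: D5 above G4
  R3 @ bar3.2: G4 above D4
  R3 @ bar3.3: D5 above G4
  R3 @ bar3.3: G4 above D4
  R7 @ bar4.0: D5->C4 leap 14st
  R1 @ bar5.0: C4/G4 P5 -> D4/A4 P5 similar
  R1 @ bar5.0: C4/G4 P5 -> D4/A4 P5 similar
  R1 @ bar5.0: G4/G4 P1 -> A4/A4 P1 similar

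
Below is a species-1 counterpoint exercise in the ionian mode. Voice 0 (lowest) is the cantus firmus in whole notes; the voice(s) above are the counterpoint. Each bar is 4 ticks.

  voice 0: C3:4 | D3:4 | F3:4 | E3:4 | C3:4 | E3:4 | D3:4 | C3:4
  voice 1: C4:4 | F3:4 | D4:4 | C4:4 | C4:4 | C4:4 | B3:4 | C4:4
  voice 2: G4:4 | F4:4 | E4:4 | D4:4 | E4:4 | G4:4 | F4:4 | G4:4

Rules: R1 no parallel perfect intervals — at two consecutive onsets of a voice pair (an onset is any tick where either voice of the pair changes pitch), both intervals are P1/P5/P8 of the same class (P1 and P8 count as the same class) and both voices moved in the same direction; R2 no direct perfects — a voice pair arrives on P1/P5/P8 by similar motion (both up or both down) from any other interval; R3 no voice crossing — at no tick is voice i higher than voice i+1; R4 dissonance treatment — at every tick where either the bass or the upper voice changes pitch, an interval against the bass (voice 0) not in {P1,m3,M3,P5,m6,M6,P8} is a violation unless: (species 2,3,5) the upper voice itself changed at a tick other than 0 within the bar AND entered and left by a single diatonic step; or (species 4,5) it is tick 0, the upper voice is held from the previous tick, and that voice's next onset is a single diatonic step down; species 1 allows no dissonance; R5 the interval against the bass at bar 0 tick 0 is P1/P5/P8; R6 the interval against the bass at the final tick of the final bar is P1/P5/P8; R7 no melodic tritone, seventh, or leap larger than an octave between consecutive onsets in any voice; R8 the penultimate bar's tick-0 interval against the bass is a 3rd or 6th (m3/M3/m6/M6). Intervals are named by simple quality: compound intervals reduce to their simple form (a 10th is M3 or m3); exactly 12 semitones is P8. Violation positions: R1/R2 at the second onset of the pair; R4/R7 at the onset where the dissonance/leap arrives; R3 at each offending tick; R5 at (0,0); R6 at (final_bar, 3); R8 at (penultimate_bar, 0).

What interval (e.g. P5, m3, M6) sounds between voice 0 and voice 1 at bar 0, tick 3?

P8

voice 0=C3 voice 1=C4 -> P8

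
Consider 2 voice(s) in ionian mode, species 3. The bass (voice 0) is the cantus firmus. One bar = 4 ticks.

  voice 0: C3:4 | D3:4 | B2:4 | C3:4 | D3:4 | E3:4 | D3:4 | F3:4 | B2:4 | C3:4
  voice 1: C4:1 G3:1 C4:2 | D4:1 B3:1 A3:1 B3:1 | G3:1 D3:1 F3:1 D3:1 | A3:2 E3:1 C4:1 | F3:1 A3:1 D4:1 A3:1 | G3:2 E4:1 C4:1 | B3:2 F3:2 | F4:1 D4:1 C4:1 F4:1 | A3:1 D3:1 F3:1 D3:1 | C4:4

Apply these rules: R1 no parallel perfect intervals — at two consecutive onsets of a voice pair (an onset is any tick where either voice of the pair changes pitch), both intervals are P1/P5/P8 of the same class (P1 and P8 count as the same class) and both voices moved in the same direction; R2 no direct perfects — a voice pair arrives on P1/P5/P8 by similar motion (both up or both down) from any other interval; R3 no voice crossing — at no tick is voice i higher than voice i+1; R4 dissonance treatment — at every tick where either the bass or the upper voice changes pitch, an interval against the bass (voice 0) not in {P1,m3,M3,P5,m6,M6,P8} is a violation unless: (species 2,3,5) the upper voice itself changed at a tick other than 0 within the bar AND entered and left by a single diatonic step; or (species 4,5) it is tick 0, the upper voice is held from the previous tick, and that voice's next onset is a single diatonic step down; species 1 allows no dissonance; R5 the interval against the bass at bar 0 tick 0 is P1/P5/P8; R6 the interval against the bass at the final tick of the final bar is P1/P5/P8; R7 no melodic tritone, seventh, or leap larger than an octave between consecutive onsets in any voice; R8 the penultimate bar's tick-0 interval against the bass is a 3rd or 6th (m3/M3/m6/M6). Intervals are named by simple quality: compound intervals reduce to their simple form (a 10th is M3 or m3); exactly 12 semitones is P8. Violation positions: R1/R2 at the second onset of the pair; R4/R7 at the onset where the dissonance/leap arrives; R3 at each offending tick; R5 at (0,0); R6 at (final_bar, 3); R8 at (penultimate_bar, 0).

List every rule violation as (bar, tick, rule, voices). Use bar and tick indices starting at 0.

(1, 0, R1, (0, 1))
(2, 2, R4, (0, 1))
(6, 2, R7, (1,))
(7, 0, R2, (0, 1))
(8, 0, R4, (0, 1))
(8, 0, R7, (0,))
(8, 0, R8, (0, 1))
(8, 2, R4, (0, 1))
(9, 0, R2, (0, 1))
(9, 0, R7, (1,))

bar 0: v0=C3 v1=C4 downbeat P8
bar 1: v0=D3 v1=D4 downbeat P8
bar 2: v0=B2 v1=G3 downbeat m6
bar 3: v0=C3 v1=A3 downbeat M6
bar 4: v0=D3 v1=F3 downbeat m3
bar 5: v0=E3 v1=G3 downbeat m3
bar 6: v0=D3 v1=B3 downbeat M6
bar 7: v0=F3 v1=F4 downbeat P8
bar 8: v0=B2 v1=A3 downbeat m7
bar 9: v0=C3 v1=C4 downbeat P8
  -> R1 @ bar 1 tick 0 v(0, 1): C3/C4 P8 -> D3/D4 P8 similar
  -> R4 @ bar 2 tick 2 v(0, 1): B2/F3 TT untreated
  -> R7 @ bar 6 tick 2 v(1,): B3->F3 leap 6st
  -> R2 @ bar 7 tick 0 v(0, 1): D3/F3 m3 -> F3/F4 P8 similar
  -> R4 @ bar 8 tick 0 v(0, 1): B2/A3 m7 untreated
  -> R7 @ bar 8 tick 0 v(0,): F3->B2 leap 6st
  -> R8 @ bar 8 tick 0 v(0, 1): penult m7 not 3rd/6th
  -> R4 @ bar 8 tick 2 v(0, 1): B2/F3 TT untreated
  -> R2 @ bar 9 tick 0 v(0, 1): B2/D3 m3 -> C3/C4 P8 similar
  -> R7 @ bar 9 tick 0 v(1,): D3->C4 leap 10st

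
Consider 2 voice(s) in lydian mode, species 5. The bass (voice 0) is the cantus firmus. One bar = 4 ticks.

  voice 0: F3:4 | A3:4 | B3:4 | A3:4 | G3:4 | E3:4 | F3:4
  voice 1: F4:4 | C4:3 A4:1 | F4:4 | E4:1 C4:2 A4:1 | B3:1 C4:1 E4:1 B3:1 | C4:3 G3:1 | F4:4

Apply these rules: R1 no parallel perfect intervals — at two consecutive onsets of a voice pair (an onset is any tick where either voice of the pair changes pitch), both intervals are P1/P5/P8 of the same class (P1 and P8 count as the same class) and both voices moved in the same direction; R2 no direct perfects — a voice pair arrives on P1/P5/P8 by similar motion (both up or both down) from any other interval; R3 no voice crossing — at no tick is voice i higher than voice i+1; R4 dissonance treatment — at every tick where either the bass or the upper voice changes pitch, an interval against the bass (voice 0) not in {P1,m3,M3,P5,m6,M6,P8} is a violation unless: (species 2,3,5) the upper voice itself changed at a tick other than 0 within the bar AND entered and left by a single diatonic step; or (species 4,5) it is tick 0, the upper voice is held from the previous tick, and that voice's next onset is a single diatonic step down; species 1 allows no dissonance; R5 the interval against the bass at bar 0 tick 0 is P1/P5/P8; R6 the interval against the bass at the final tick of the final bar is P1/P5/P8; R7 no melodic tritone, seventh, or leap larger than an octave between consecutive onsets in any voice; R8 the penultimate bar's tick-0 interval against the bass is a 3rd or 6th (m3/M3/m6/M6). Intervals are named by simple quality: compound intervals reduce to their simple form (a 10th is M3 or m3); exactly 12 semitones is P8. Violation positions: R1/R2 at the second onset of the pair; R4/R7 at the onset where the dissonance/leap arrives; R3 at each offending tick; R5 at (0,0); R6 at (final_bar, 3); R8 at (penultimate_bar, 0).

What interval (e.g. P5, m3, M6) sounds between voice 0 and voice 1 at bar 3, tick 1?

voice 0=A3 voice 1=C4 -> m3

m3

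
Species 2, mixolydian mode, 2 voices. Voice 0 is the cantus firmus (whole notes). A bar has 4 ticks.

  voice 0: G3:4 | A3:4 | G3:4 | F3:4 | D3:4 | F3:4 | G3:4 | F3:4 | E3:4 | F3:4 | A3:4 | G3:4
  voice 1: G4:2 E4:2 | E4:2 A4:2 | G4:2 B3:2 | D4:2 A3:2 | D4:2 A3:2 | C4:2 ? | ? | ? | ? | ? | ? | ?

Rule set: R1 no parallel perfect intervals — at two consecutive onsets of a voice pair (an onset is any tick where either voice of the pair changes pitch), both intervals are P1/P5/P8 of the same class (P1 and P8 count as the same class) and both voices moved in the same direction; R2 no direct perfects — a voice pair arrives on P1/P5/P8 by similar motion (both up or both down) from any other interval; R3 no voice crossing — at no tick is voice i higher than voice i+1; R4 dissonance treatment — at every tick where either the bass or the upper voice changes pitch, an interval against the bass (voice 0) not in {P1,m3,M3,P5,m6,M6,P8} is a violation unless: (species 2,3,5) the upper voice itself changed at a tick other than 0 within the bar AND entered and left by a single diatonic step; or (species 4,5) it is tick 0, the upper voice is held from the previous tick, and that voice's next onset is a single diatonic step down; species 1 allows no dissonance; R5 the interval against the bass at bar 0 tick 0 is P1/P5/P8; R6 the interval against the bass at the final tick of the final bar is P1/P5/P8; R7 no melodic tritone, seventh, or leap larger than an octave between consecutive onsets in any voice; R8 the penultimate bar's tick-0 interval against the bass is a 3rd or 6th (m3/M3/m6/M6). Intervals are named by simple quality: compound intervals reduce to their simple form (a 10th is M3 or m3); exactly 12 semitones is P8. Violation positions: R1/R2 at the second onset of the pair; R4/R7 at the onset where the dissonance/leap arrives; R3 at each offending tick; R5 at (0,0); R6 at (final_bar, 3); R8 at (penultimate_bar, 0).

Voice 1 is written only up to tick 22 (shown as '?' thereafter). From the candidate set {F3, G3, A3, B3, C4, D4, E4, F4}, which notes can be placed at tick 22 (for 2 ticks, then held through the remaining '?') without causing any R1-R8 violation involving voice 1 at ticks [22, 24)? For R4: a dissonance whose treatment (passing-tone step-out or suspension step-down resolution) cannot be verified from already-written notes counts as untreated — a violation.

F3: legal
G3: violates R4
A3: legal
B3: violates R4
C4: legal
D4: legal
E4: violates R4
F4: legal

{A3, C4, D4, F3, F4}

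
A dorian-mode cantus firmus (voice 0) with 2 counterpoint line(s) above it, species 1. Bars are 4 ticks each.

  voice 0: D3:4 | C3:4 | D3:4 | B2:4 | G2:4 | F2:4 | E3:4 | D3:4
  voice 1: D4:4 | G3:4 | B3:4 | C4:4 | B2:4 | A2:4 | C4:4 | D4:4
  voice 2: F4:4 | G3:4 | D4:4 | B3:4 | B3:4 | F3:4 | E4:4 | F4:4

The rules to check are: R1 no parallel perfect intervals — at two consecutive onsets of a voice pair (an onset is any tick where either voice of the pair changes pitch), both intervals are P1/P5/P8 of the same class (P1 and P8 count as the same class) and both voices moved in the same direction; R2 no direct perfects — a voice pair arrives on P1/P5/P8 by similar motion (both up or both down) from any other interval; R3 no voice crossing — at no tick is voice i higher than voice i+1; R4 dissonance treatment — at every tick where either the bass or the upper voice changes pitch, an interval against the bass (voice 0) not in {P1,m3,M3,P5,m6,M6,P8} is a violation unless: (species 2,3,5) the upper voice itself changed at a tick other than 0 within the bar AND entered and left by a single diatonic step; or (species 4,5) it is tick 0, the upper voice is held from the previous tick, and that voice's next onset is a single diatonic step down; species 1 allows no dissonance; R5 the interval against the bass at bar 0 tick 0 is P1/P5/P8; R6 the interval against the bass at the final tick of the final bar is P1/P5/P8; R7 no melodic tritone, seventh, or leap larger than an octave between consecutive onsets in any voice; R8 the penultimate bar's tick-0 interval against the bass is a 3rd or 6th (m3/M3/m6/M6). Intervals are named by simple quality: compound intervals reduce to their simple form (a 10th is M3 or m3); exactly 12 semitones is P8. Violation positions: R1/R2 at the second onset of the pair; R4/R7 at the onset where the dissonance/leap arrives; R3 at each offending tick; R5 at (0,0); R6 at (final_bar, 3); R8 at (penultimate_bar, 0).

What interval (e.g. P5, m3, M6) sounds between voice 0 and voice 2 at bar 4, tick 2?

M3

voice 0=G2 voice 2=B3 -> M3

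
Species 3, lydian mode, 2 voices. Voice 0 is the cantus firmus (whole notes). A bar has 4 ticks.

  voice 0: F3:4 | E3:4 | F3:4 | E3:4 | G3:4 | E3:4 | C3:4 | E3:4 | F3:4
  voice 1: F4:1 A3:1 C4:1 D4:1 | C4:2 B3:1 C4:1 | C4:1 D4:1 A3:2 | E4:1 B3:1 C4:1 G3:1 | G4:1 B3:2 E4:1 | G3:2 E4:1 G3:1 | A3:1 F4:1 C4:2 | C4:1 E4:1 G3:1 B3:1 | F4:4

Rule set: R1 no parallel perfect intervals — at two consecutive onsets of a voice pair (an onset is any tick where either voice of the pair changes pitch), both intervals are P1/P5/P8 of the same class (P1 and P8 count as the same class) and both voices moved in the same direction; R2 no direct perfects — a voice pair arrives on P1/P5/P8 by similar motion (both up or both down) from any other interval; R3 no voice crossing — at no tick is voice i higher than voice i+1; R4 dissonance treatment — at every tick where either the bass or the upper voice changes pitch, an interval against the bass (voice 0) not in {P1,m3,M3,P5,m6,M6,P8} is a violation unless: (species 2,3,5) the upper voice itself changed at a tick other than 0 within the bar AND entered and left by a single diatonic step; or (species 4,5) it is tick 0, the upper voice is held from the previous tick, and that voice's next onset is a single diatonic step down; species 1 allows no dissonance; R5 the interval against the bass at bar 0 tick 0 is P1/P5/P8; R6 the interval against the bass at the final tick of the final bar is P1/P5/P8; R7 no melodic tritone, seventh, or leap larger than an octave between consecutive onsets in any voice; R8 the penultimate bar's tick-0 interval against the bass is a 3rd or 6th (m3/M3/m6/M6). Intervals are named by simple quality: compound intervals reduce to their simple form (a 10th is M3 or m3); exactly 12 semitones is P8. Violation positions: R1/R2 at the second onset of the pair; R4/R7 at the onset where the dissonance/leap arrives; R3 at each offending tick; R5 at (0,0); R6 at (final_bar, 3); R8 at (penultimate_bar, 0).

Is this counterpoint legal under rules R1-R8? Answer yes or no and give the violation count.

No (4 violations)

bar 0: v0=F3 v1=F4 (P8)
bar 1: v0=E3 v1=C4 (m6)
bar 2: v0=F3 v1=C4 (P5)
bar 3: v0=E3 v1=E4 (P8)
bar 4: v0=G3 v1=G4 (P8)
bar 5: v0=E3 v1=G3 (m3)
bar 6: v0=C3 v1=A3 (M6)
bar 7: v0=E3 v1=C4 (m6)
bar 8: v0=F3 v1=F4 (P8)
  R2 @ bar4.0: E3/G3 m3 -> G3/G4 P8 similar
  R4 @ bar6.1: C3/F4 P4 untreated
  R2 @ bar8.0: E3/B3 P5 -> F3/F4 P8 similar
  R7 @ bar8.0: B3->F4 leap 6st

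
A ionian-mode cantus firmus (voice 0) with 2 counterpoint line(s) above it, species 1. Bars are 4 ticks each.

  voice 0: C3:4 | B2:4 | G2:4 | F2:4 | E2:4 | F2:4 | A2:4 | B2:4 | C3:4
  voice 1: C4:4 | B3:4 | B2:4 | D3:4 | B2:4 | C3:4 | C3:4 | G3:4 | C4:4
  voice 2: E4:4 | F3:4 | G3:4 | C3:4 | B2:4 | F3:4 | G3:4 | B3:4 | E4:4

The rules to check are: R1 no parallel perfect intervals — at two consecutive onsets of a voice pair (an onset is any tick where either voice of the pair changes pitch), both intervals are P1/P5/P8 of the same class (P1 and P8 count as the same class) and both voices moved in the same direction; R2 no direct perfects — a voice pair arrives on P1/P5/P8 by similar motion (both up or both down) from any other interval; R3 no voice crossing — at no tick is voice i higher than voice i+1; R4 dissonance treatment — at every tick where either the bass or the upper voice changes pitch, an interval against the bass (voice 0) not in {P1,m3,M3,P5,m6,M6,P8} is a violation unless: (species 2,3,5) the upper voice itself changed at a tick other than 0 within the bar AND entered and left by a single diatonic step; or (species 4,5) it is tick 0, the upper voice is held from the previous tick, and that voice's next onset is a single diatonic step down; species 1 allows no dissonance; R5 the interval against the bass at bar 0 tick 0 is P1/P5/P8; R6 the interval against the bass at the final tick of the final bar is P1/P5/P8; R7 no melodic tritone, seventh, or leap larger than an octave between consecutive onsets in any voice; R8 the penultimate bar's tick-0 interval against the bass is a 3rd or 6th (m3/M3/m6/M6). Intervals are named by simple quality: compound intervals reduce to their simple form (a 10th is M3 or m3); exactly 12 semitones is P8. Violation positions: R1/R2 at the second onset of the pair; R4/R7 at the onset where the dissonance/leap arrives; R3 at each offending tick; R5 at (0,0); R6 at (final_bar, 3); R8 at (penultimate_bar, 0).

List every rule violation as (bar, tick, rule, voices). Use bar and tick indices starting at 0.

(0, 0, R5, (0, 2))
(1, 0, R1, (0, 1))
(1, 0, R3, (1, 2))
(1, 0, R4, (0, 2))
(1, 0, R7, (2,))
(1, 1, R3, (1, 2))
(1, 2, R3, (1, 2))
(1, 3, R3, (1, 2))
(3, 0, R2, (0, 2))
(3, 0, R3, (1, 2))
(3, 1, R3, (1, 2))
(3, 2, R3, (1, 2))
(3, 3, R3, (1, 2))
(4, 0, R1, (0, 2))
(4, 0, R2, (0, 1))
(4, 0, R2, (1, 2))
(5, 0, R1, (0, 1))
(5, 0, R2, (0, 2))
(5, 0, R7, (2,))
(6, 0, R4, (0, 2))
(7, 0, R2, (0, 2))
(7, 0, R8, (0, 2))
(8, 0, R2, (0, 1))
(8, 3, R6, (0, 2))

bar 0: v0=C3 v1=C4 v2=E4 downbeat M3
bar 1: v0=B2 v1=B3 v2=F3 downbeat TT
bar 2: v0=G2 v1=B2 v2=G3 downbeat P8
bar 3: v0=F2 v1=D3 v2=C3 downbeat P5
bar 4: v0=E2 v1=B2 v2=B2 downbeat P5
bar 5: v0=F2 v1=C3 v2=F3 downbeat P8
bar 6: v0=A2 v1=C3 v2=G3 downbeat m7
bar 7: v0=B2 v1=G3 v2=B3 downbeat P8
bar 8: v0=C3 v1=C4 v2=E4 downbeat M3
  -> R5 @ bar 0 tick 0 v(0, 2): opens on M3
  -> R1 @ bar 1 tick 0 v(0, 1): C3/C4 P8 -> B2/B3 P8 similar
  -> R3 @ bar 1 tick 0 v(1, 2): B3 above F3
  -> R4 @ bar 1 tick 0 v(0, 2): B2/F3 TT untreated
  -> R7 @ bar 1 tick 0 v(2,): E4->F3 leap 11st
  -> R3 @ bar 1 tick 1 v(1, 2): B3 above F3
  -> R3 @ bar 1 tick 2 v(1, 2): B3 above F3
  -> R3 @ bar 1 tick 3 v(1, 2): B3 above F3
  -> R2 @ bar 3 tick 0 v(0, 2): G2/G3 P8 -> F2/C3 P5 similar
  -> R3 @ bar 3 tick 0 v(1, 2): D3 above C3
  -> R3 @ bar 3 tick 1 v(1, 2): D3 above C3
  -> R3 @ bar 3 tick 2 v(1, 2): D3 above C3
  -> R3 @ bar 3 tick 3 v(1, 2): D3 above C3
  -> R1 @ bar 4 tick 0 v(0, 2): F2/C3 P5 -> E2/B2 P5 similar
  -> R2 @ bar 4 tick 0 v(0, 1): F2/D3 M6 -> E2/B2 P5 similar
  -> R2 @ bar 4 tick 0 v(1, 2): D3/C3 M2 -> B2/B2 P1 similar
  -> R1 @ bar 5 tick 0 v(0, 1): E2/B2 P5 -> F2/C3 P5 similar
  -> R2 @ bar 5 tick 0 v(0, 2): E2/B2 P5 -> F2/F3 P8 similar
  -> R7 @ bar 5 tick 0 v(2,): B2->F3 leap 6st
  -> R4 @ bar 6 tick 0 v(0, 2): A2/G3 m7 untreated
  -> R2 @ bar 7 tick 0 v(0, 2): A2/G3 m7 -> B2/B3 P8 similar
  -> R8 @ bar 7 tick 0 v(0, 2): penult P8 not 3rd/6th
  -> R2 @ bar 8 tick 0 v(0, 1): B2/G3 m6 -> C3/C4 P8 similar
  -> R6 @ bar 8 tick 3 v(0, 2): closes on M3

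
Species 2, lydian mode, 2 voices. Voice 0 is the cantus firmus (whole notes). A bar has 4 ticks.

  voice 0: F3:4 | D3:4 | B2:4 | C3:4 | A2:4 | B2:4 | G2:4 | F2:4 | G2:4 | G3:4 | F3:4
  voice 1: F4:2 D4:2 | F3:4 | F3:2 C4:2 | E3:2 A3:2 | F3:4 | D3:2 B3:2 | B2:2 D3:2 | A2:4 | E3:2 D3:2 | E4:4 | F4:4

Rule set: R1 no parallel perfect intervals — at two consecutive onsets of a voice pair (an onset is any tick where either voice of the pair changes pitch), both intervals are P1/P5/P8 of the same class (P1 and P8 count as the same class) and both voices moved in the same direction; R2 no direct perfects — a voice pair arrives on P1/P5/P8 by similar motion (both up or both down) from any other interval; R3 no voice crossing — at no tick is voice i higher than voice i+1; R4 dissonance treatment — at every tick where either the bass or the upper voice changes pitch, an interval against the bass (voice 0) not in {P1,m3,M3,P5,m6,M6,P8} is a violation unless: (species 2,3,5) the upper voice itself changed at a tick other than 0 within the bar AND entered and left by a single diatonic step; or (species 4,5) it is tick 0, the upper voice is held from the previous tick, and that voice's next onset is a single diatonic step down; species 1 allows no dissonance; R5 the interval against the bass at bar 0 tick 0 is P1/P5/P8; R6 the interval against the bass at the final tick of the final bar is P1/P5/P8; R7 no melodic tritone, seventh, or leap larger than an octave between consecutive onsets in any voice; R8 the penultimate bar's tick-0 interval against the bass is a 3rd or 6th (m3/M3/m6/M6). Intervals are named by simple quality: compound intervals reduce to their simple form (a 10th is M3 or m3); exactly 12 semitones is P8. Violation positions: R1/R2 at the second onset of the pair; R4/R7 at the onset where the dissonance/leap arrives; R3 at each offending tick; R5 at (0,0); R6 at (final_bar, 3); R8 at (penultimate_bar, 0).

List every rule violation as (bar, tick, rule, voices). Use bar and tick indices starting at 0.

(2, 0, R4, (0, 1))
(2, 2, R4, (0, 1))
(9, 0, R7, (1,))

bar 0: v0=F3 v1=F4 downbeat P8
bar 1: v0=D3 v1=F3 downbeat m3
bar 2: v0=B2 v1=F3 downbeat TT
bar 3: v0=C3 v1=E3 downbeat M3
bar 4: v0=A2 v1=F3 downbeat m6
bar 5: v0=B2 v1=D3 downbeat m3
bar 6: v0=G2 v1=B2 downbeat M3
bar 7: v0=F2 v1=A2 downbeat M3
bar 8: v0=G2 v1=E3 downbeat M6
bar 9: v0=G3 v1=E4 downbeat M6
bar 10: v0=F3 v1=F4 downbeat P8
  -> R4 @ bar 2 tick 0 v(0, 1): B2/F3 TT untreated
  -> R4 @ bar 2 tick 2 v(0, 1): B2/C4 m2 untreated
  -> R7 @ bar 9 tick 0 v(1,): D3->E4 leap 14st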